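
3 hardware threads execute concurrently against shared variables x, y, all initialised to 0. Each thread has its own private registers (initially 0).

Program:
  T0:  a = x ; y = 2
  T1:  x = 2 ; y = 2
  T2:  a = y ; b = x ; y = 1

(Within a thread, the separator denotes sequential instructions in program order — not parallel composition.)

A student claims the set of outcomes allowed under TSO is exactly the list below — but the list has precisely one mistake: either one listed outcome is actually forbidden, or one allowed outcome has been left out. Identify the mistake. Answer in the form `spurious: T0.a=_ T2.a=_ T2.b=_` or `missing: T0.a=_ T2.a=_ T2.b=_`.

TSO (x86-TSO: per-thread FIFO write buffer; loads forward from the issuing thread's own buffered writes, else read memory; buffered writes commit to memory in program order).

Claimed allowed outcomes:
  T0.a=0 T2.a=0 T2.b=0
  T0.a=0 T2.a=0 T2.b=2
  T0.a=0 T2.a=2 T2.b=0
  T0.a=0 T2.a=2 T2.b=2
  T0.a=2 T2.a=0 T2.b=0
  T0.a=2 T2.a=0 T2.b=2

missing: T0.a=2 T2.a=2 T2.b=2

outcome vector order: (T0.a,T2.a,T2.b)
TSO (7): 000; 002; 020; 022; 200; 202; 222
TSO∖claimed = {222}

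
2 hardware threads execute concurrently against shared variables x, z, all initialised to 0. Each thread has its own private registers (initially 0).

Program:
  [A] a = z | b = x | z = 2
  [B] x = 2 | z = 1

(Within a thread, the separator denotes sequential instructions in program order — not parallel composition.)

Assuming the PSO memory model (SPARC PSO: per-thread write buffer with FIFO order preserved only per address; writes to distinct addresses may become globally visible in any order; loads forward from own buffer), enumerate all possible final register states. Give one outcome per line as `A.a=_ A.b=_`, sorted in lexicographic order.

A.a=0 A.b=0
A.a=0 A.b=2
A.a=1 A.b=0
A.a=1 A.b=2

outcome vector order: (A.a,A.b)
|PSO outcomes| = 4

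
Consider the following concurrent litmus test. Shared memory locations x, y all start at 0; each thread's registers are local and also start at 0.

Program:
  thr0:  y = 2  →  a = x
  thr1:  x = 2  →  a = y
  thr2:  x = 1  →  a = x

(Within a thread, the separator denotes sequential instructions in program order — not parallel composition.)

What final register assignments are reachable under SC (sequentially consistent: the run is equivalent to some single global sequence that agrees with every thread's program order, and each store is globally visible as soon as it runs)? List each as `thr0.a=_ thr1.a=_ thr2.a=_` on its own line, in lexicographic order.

thr0.a=0 thr1.a=2 thr2.a=1
thr0.a=0 thr1.a=2 thr2.a=2
thr0.a=1 thr1.a=0 thr2.a=1
thr0.a=1 thr1.a=2 thr2.a=1
thr0.a=1 thr1.a=2 thr2.a=2
thr0.a=2 thr1.a=0 thr2.a=1
thr0.a=2 thr1.a=0 thr2.a=2
thr0.a=2 thr1.a=2 thr2.a=1
thr0.a=2 thr1.a=2 thr2.a=2

outcome vector order: (thr0.a,thr1.a,thr2.a)
|SC outcomes| = 9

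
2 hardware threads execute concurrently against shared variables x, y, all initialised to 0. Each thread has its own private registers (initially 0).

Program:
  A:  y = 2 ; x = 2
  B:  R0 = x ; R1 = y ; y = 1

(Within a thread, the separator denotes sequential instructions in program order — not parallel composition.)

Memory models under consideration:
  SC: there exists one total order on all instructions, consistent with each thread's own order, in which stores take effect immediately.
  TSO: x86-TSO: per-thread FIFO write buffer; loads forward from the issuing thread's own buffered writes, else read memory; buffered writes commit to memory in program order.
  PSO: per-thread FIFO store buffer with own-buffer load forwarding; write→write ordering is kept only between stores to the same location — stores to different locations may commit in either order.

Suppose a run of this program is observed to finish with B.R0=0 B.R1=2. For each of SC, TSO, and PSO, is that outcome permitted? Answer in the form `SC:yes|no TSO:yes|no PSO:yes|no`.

outcome vector order: (B.R0,B.R1)
under SC → <0 0>, <0 2>, <2 2>
under TSO → <0 0>, <0 2>, <2 2>
under PSO → <0 0>, <0 2>, <2 0>, <2 2>
target <0 2> ∈ {SC,TSO,PSO}

SC:yes TSO:yes PSO:yes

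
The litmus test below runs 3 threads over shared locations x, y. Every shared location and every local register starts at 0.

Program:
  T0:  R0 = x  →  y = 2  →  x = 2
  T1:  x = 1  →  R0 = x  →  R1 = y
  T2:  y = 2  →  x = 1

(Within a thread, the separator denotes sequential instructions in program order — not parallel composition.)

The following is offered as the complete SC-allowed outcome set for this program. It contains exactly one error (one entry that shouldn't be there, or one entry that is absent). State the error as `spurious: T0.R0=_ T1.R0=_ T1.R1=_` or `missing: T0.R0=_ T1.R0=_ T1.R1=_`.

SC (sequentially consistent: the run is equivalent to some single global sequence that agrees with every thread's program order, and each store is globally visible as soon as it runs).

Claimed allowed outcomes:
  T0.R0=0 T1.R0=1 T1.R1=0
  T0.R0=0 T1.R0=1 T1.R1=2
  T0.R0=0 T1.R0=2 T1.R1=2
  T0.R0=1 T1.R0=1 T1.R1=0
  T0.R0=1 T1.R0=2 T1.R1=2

missing: T0.R0=1 T1.R0=1 T1.R1=2

outcome vector order: (T0.R0,T1.R0,T1.R1)
[SC] allowed = {010; 012; 022; 110; 112; 122}
SC∖claimed = {112}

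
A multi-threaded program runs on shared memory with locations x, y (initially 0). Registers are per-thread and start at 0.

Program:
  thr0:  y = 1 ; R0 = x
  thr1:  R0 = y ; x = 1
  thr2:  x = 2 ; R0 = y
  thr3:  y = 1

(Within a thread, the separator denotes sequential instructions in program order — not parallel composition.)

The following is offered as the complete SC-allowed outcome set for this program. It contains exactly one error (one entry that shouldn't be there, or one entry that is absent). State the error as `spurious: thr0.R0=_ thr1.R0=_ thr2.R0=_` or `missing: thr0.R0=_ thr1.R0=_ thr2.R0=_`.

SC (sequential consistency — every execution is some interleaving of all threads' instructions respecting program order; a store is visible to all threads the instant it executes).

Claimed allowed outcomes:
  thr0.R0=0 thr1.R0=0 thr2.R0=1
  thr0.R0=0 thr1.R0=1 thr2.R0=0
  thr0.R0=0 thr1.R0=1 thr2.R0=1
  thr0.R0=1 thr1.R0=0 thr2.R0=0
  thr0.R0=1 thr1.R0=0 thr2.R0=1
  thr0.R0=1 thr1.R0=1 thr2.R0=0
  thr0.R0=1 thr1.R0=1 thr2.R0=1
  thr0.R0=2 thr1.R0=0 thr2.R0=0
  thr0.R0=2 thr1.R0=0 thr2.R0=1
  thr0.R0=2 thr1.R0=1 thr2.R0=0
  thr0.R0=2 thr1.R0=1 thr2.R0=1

spurious: thr0.R0=0 thr1.R0=1 thr2.R0=0

outcome vector order: (thr0.R0,thr1.R0,thr2.R0)
SC (10): 001 011 100 101 110 111 200 201 210 211
claimed∖SC = {010}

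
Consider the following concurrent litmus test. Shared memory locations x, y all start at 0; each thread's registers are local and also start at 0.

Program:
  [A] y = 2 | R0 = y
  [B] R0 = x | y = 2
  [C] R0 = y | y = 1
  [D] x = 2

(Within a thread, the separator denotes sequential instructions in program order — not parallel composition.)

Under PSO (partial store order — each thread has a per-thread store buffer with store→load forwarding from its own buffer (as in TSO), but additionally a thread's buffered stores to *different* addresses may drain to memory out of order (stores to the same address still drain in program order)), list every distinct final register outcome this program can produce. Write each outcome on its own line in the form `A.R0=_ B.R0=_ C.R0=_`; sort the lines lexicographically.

outcome vector order: (A.R0,B.R0,C.R0)
|PSO outcomes| = 8

A.R0=1 B.R0=0 C.R0=0
A.R0=1 B.R0=0 C.R0=2
A.R0=1 B.R0=2 C.R0=0
A.R0=1 B.R0=2 C.R0=2
A.R0=2 B.R0=0 C.R0=0
A.R0=2 B.R0=0 C.R0=2
A.R0=2 B.R0=2 C.R0=0
A.R0=2 B.R0=2 C.R0=2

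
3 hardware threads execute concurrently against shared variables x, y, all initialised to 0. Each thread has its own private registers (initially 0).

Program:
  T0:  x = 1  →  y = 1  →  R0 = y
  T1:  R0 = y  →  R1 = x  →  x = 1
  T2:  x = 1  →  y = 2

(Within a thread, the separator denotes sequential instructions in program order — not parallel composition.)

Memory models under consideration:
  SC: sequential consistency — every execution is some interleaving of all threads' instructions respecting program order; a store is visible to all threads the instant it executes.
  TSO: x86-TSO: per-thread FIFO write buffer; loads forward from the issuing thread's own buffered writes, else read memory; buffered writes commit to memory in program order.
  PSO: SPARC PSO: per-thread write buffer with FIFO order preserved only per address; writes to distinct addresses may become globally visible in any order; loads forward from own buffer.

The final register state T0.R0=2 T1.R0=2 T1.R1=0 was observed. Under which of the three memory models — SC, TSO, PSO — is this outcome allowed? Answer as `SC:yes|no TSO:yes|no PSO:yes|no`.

outcome vector order: (T0.R0,T1.R0,T1.R1)
SC: 8 outcomes — {(1,0,0) (1,0,1) (1,1,1) (1,2,1) (2,0,0) (2,0,1) (2,1,1) (2,2,1)}
TSO: 8 outcomes — {(1,0,0) (1,0,1) (1,1,1) (1,2,1) (2,0,0) (2,0,1) (2,1,1) (2,2,1)}
PSO: 12 outcomes — {(1,0,0) (1,0,1) (1,1,0) (1,1,1) (1,2,0) (1,2,1) (2,0,0) (2,0,1) (2,1,0) (2,1,1) (2,2,0) (2,2,1)}
target (2,2,0) ∈ {PSO}

SC:no TSO:no PSO:yes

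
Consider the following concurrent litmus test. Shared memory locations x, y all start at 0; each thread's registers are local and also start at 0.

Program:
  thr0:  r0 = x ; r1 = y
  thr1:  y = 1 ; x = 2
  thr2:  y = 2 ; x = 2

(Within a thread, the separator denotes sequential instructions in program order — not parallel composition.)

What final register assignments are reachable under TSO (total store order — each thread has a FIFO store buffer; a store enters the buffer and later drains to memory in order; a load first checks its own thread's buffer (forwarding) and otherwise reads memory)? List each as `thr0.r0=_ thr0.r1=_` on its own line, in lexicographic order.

outcome vector order: (thr0.r0,thr0.r1)
|TSO outcomes| = 5

thr0.r0=0 thr0.r1=0
thr0.r0=0 thr0.r1=1
thr0.r0=0 thr0.r1=2
thr0.r0=2 thr0.r1=1
thr0.r0=2 thr0.r1=2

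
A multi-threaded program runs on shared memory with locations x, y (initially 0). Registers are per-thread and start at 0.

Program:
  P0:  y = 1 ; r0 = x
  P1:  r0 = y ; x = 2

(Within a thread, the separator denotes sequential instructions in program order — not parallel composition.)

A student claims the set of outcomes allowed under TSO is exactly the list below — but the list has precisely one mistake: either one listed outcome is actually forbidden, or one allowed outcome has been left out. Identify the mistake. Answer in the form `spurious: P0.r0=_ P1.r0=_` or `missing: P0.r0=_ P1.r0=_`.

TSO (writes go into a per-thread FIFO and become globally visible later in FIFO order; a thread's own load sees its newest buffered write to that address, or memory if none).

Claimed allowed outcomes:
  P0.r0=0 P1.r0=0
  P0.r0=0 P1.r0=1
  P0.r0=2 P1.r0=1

outcome vector order: (P0.r0,P1.r0)
TSO: 4 outcomes — {0/0; 0/1; 2/0; 2/1}
TSO∖claimed = {2/0}

missing: P0.r0=2 P1.r0=0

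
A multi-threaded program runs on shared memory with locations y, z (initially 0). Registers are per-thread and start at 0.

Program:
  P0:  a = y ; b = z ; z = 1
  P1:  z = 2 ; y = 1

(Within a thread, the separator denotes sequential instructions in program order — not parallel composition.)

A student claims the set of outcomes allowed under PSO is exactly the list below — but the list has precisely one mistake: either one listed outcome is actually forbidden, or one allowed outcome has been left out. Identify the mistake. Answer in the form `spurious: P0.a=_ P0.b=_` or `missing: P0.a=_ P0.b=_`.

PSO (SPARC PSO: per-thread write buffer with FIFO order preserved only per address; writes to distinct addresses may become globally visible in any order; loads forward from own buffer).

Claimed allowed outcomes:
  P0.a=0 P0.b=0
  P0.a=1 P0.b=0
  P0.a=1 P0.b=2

outcome vector order: (P0.a,P0.b)
PSO: 4 outcomes — {00; 02; 10; 12}
PSO∖claimed = {02}

missing: P0.a=0 P0.b=2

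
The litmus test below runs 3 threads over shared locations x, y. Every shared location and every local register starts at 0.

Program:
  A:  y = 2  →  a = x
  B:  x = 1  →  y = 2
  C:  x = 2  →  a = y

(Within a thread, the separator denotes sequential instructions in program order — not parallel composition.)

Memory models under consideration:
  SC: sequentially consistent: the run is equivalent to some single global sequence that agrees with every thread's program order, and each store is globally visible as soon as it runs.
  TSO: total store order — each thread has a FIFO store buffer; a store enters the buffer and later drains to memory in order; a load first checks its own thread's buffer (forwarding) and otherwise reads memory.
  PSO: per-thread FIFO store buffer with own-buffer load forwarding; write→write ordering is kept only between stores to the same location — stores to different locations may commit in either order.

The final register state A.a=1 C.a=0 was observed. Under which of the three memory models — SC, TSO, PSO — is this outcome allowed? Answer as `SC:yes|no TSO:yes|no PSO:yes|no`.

outcome vector order: (A.a,C.a)
under SC → (0,2) (1,0) (1,2) (2,0) (2,2)
under TSO → (0,0) (0,2) (1,0) (1,2) (2,0) (2,2)
under PSO → (0,0) (0,2) (1,0) (1,2) (2,0) (2,2)
target (1,0) ∈ {SC,TSO,PSO}

SC:yes TSO:yes PSO:yes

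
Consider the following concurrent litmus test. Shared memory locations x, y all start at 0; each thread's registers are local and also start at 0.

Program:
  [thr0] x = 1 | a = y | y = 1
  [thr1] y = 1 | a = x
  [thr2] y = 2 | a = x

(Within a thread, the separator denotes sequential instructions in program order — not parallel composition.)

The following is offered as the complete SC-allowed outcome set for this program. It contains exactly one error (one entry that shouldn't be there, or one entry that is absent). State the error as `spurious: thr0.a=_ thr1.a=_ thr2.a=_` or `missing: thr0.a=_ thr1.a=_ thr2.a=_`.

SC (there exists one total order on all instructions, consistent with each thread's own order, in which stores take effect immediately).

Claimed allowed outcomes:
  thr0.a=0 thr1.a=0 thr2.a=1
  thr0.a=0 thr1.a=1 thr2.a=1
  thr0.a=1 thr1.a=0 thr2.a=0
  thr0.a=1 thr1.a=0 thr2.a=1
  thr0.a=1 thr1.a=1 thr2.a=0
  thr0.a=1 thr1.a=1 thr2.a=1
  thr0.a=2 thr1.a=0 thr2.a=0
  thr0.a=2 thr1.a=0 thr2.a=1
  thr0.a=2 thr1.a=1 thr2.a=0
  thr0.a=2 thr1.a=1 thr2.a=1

spurious: thr0.a=0 thr1.a=0 thr2.a=1

outcome vector order: (thr0.a,thr1.a,thr2.a)
SC (9): 0/1/1, 1/0/0, 1/0/1, 1/1/0, 1/1/1, 2/0/0, 2/0/1, 2/1/0, 2/1/1
claimed∖SC = {0/0/1}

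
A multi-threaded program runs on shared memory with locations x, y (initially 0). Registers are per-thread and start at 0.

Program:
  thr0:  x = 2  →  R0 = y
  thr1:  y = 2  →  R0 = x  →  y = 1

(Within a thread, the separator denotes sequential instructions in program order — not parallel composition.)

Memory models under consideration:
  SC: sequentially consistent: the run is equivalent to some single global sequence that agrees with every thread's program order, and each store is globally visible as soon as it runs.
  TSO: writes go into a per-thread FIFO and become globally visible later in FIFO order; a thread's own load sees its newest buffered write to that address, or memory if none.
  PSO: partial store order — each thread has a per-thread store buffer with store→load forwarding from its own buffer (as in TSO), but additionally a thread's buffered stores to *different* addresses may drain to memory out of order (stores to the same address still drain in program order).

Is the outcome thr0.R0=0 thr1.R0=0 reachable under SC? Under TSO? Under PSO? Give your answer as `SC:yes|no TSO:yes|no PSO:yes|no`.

outcome vector order: (thr0.R0,thr1.R0)
SC (5): 0/2, 1/0, 1/2, 2/0, 2/2
TSO (6): 0/0, 0/2, 1/0, 1/2, 2/0, 2/2
PSO (6): 0/0, 0/2, 1/0, 1/2, 2/0, 2/2
target 0/0 ∈ {TSO,PSO}

SC:no TSO:yes PSO:yes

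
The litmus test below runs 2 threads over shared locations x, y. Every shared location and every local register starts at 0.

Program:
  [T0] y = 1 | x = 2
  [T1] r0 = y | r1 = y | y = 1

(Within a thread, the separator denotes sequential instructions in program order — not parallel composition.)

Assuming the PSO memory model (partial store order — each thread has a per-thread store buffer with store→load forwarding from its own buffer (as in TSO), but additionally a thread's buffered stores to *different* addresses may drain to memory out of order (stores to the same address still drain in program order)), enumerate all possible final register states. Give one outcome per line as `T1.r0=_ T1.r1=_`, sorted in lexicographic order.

T1.r0=0 T1.r1=0
T1.r0=0 T1.r1=1
T1.r0=1 T1.r1=1

outcome vector order: (T1.r0,T1.r1)
|PSO outcomes| = 3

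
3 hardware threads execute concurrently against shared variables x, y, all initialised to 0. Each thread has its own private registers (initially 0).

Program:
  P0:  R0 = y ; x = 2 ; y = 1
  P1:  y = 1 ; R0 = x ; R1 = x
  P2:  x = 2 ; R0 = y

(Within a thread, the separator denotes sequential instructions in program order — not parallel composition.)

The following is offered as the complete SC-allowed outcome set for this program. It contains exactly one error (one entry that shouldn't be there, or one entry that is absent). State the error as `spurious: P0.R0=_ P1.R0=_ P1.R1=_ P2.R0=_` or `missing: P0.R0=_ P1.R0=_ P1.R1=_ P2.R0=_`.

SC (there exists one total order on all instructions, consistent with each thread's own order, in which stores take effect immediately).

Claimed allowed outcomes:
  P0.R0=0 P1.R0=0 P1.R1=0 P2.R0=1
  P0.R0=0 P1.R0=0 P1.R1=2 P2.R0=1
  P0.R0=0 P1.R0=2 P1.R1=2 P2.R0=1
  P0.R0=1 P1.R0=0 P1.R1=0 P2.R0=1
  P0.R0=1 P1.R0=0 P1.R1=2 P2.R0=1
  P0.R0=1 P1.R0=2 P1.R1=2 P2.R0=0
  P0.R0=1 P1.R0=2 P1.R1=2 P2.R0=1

outcome vector order: (P0.R0,P1.R0,P1.R1,P2.R0)
under SC → 0001 0021 0220 0221 1001 1021 1220 1221
SC∖claimed = {0220}

missing: P0.R0=0 P1.R0=2 P1.R1=2 P2.R0=0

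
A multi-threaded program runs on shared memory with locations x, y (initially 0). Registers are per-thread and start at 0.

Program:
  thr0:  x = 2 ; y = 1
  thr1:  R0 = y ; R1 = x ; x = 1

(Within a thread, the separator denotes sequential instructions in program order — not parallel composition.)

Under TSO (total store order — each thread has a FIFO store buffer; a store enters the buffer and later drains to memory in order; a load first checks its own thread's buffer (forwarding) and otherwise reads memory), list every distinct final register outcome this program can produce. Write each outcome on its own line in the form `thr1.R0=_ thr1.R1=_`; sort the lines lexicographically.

outcome vector order: (thr1.R0,thr1.R1)
|TSO outcomes| = 3

thr1.R0=0 thr1.R1=0
thr1.R0=0 thr1.R1=2
thr1.R0=1 thr1.R1=2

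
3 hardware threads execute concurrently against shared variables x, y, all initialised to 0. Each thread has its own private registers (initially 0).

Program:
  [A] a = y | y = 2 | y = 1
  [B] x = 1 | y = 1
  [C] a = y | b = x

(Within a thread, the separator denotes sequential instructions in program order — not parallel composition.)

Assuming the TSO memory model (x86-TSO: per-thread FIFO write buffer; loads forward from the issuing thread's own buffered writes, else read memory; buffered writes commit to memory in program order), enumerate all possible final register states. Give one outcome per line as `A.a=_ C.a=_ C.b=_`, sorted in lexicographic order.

A.a=0 C.a=0 C.b=0
A.a=0 C.a=0 C.b=1
A.a=0 C.a=1 C.b=0
A.a=0 C.a=1 C.b=1
A.a=0 C.a=2 C.b=0
A.a=0 C.a=2 C.b=1
A.a=1 C.a=0 C.b=0
A.a=1 C.a=0 C.b=1
A.a=1 C.a=1 C.b=1
A.a=1 C.a=2 C.b=1

outcome vector order: (A.a,C.a,C.b)
|TSO outcomes| = 10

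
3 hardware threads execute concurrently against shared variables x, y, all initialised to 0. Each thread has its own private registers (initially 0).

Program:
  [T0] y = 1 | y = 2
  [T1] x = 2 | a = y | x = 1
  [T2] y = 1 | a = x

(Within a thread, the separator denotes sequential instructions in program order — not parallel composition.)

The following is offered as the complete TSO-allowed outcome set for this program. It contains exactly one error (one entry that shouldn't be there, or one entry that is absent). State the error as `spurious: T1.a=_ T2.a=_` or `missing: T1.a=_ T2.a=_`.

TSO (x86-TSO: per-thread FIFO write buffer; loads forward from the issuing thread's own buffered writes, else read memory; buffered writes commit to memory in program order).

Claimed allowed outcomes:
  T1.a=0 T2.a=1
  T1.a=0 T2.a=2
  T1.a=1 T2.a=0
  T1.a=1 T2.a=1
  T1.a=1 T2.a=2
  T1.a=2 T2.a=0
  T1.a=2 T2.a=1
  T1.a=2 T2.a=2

outcome vector order: (T1.a,T2.a)
TSO: 9 outcomes — {<0 0>, <0 1>, <0 2>, <1 0>, <1 1>, <1 2>, <2 0>, <2 1>, <2 2>}
TSO∖claimed = {<0 0>}

missing: T1.a=0 T2.a=0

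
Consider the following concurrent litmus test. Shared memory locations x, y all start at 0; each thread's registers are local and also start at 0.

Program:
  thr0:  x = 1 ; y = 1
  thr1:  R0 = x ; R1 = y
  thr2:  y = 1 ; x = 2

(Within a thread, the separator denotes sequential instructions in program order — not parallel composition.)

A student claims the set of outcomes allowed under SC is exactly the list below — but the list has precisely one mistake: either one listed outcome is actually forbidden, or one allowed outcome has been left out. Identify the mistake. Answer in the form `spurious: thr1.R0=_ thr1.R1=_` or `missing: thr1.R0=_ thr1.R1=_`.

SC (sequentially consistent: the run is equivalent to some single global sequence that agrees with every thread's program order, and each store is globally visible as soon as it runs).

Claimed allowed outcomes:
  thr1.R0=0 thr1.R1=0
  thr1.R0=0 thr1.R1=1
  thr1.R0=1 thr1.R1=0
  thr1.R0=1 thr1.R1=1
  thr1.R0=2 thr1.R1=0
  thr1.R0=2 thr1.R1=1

spurious: thr1.R0=2 thr1.R1=0

outcome vector order: (thr1.R0,thr1.R1)
[SC] allowed = {<0 0>; <0 1>; <1 0>; <1 1>; <2 1>}
claimed∖SC = {<2 0>}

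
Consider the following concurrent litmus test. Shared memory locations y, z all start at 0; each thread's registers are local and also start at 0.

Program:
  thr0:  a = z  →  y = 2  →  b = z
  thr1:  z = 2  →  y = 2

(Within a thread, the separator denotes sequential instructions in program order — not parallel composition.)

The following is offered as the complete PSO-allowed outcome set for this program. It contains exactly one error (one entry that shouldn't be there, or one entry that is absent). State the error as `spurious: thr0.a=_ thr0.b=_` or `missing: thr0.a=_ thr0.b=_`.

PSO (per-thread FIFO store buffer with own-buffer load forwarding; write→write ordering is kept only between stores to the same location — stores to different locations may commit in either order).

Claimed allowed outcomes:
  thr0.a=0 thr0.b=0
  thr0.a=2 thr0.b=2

outcome vector order: (thr0.a,thr0.b)
PSO: 3 outcomes — {0/0; 0/2; 2/2}
PSO∖claimed = {0/2}

missing: thr0.a=0 thr0.b=2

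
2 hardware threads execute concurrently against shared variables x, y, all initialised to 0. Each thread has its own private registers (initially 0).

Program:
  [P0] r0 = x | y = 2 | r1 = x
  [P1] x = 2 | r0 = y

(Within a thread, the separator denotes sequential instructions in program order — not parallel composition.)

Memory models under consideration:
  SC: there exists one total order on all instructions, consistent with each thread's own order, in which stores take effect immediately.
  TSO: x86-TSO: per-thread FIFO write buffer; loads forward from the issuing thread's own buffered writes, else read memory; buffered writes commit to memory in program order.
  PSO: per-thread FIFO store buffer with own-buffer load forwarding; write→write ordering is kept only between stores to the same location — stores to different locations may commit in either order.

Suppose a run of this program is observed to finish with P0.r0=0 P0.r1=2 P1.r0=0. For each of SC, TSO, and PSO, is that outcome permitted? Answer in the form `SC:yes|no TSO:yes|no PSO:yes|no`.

SC:yes TSO:yes PSO:yes

outcome vector order: (P0.r0,P0.r1,P1.r0)
under SC → (0,0,2); (0,2,0); (0,2,2); (2,2,0); (2,2,2)
under TSO → (0,0,0); (0,0,2); (0,2,0); (0,2,2); (2,2,0); (2,2,2)
under PSO → (0,0,0); (0,0,2); (0,2,0); (0,2,2); (2,2,0); (2,2,2)
target (0,2,0) ∈ {SC,TSO,PSO}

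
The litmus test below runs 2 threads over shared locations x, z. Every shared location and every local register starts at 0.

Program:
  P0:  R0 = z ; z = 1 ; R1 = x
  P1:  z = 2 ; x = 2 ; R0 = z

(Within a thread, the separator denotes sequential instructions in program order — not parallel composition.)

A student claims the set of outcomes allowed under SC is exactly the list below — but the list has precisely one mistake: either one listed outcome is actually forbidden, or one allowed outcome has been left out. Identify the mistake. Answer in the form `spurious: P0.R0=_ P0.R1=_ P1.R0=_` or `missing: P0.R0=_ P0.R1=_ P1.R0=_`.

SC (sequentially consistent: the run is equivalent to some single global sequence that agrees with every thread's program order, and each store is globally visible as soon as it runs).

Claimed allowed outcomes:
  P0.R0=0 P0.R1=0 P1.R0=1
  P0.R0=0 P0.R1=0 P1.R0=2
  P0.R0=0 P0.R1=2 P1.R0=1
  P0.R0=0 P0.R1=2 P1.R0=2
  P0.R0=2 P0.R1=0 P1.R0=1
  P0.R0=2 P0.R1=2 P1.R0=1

outcome vector order: (P0.R0,P0.R1,P1.R0)
SC (7): 0/0/1, 0/0/2, 0/2/1, 0/2/2, 2/0/1, 2/2/1, 2/2/2
SC∖claimed = {2/2/2}

missing: P0.R0=2 P0.R1=2 P1.R0=2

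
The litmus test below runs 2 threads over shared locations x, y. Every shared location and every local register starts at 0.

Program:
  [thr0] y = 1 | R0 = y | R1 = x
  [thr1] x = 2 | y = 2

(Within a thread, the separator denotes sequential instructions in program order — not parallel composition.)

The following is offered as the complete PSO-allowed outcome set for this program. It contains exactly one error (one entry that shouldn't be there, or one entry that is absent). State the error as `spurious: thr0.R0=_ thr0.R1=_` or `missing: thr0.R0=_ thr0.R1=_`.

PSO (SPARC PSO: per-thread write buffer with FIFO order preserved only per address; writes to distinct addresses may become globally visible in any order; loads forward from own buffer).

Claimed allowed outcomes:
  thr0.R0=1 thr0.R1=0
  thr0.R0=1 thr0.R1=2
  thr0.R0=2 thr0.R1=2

missing: thr0.R0=2 thr0.R1=0

outcome vector order: (thr0.R0,thr0.R1)
PSO (4): 10 12 20 22
PSO∖claimed = {20}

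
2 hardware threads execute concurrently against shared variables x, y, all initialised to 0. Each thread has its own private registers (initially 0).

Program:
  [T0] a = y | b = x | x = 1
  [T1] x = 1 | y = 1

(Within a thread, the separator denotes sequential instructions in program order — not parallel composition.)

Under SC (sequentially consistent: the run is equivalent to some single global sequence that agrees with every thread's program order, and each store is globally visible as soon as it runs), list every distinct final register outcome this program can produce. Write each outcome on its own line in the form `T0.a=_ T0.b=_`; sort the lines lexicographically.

outcome vector order: (T0.a,T0.b)
|SC outcomes| = 3

T0.a=0 T0.b=0
T0.a=0 T0.b=1
T0.a=1 T0.b=1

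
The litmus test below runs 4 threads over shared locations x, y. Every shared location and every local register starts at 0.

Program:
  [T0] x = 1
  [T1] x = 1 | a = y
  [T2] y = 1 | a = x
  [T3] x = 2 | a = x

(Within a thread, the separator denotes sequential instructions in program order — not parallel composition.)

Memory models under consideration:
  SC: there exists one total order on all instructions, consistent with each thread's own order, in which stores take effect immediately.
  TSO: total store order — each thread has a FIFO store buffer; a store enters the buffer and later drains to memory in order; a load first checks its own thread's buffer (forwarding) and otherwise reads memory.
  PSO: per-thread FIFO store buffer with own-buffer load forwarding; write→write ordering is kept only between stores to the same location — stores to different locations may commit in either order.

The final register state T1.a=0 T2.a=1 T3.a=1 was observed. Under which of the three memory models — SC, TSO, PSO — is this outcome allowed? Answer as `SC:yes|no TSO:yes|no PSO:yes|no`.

SC:yes TSO:yes PSO:yes

outcome vector order: (T1.a,T2.a,T3.a)
SC (10): 0/1/1 0/1/2 0/2/1 0/2/2 1/0/1 1/0/2 1/1/1 1/1/2 1/2/1 1/2/2
TSO (12): 0/0/1 0/0/2 0/1/1 0/1/2 0/2/1 0/2/2 1/0/1 1/0/2 1/1/1 1/1/2 1/2/1 1/2/2
PSO (12): 0/0/1 0/0/2 0/1/1 0/1/2 0/2/1 0/2/2 1/0/1 1/0/2 1/1/1 1/1/2 1/2/1 1/2/2
target 0/1/1 ∈ {SC,TSO,PSO}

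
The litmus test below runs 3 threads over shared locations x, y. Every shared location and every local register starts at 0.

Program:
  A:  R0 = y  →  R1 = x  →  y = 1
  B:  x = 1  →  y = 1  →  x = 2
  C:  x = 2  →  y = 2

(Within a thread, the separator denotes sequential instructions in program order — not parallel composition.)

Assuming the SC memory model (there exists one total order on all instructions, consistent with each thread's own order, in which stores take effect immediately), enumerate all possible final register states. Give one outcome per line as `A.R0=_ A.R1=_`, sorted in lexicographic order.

outcome vector order: (A.R0,A.R1)
|SC outcomes| = 7

A.R0=0 A.R1=0
A.R0=0 A.R1=1
A.R0=0 A.R1=2
A.R0=1 A.R1=1
A.R0=1 A.R1=2
A.R0=2 A.R1=1
A.R0=2 A.R1=2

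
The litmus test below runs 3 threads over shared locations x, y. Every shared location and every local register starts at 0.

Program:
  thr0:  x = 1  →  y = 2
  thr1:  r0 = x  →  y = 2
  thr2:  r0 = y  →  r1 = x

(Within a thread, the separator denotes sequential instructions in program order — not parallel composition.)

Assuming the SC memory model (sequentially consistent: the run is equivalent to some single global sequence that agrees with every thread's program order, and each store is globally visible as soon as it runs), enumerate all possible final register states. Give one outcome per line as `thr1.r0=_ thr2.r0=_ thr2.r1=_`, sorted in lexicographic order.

thr1.r0=0 thr2.r0=0 thr2.r1=0
thr1.r0=0 thr2.r0=0 thr2.r1=1
thr1.r0=0 thr2.r0=2 thr2.r1=0
thr1.r0=0 thr2.r0=2 thr2.r1=1
thr1.r0=1 thr2.r0=0 thr2.r1=0
thr1.r0=1 thr2.r0=0 thr2.r1=1
thr1.r0=1 thr2.r0=2 thr2.r1=1

outcome vector order: (thr1.r0,thr2.r0,thr2.r1)
|SC outcomes| = 7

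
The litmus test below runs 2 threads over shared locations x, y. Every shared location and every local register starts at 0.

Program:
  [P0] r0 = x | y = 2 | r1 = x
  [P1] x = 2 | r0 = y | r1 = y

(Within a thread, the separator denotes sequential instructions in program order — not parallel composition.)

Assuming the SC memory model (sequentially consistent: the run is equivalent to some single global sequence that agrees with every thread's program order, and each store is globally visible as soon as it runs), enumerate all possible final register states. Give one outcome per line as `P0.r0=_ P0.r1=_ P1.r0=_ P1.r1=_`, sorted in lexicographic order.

P0.r0=0 P0.r1=0 P1.r0=2 P1.r1=2
P0.r0=0 P0.r1=2 P1.r0=0 P1.r1=0
P0.r0=0 P0.r1=2 P1.r0=0 P1.r1=2
P0.r0=0 P0.r1=2 P1.r0=2 P1.r1=2
P0.r0=2 P0.r1=2 P1.r0=0 P1.r1=0
P0.r0=2 P0.r1=2 P1.r0=0 P1.r1=2
P0.r0=2 P0.r1=2 P1.r0=2 P1.r1=2

outcome vector order: (P0.r0,P0.r1,P1.r0,P1.r1)
|SC outcomes| = 7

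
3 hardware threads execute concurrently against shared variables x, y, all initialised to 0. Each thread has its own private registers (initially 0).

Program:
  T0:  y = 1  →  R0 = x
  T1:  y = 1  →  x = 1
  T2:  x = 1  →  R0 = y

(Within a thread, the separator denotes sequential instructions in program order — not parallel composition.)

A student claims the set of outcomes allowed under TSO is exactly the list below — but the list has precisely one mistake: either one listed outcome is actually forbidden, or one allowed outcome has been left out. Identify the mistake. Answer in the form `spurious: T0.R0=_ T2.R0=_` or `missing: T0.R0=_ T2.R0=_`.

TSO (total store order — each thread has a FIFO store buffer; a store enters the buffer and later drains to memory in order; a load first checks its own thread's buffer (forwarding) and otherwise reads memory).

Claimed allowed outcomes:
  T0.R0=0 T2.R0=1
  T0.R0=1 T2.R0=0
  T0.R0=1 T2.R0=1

outcome vector order: (T0.R0,T2.R0)
TSO (4): <0 0> <0 1> <1 0> <1 1>
TSO∖claimed = {<0 0>}

missing: T0.R0=0 T2.R0=0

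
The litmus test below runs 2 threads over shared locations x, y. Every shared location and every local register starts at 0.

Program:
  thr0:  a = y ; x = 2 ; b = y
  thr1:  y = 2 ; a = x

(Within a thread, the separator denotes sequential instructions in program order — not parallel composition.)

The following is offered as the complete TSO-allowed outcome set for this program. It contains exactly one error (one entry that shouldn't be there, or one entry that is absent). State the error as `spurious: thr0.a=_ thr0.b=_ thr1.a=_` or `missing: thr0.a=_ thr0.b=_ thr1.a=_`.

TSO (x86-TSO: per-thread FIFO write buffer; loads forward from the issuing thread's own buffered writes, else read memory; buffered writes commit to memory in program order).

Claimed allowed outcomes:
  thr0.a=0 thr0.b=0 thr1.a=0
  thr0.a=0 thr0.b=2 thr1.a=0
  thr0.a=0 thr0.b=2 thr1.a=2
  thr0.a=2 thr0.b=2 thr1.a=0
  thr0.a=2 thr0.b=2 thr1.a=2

outcome vector order: (thr0.a,thr0.b,thr1.a)
under TSO → 000; 002; 020; 022; 220; 222
TSO∖claimed = {002}

missing: thr0.a=0 thr0.b=0 thr1.a=2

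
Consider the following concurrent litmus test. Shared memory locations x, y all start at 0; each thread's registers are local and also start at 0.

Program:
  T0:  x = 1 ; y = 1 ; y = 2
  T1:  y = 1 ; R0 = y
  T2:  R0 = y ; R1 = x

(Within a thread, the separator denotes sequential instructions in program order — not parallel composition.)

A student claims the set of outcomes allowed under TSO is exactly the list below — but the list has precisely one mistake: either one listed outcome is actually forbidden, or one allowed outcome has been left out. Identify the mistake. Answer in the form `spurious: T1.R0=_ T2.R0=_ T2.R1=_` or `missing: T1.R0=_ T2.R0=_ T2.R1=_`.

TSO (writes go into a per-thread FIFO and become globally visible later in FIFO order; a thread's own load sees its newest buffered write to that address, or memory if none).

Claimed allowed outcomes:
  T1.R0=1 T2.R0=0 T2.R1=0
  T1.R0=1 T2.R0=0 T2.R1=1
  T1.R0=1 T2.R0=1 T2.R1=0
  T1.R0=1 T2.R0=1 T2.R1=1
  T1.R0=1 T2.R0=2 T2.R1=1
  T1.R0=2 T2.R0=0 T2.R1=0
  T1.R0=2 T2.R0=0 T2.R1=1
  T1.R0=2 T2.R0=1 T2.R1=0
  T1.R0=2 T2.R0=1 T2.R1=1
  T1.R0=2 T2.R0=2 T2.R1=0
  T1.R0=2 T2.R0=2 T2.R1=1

spurious: T1.R0=2 T2.R0=2 T2.R1=0

outcome vector order: (T1.R0,T2.R0,T2.R1)
[TSO] allowed = {(1,0,0), (1,0,1), (1,1,0), (1,1,1), (1,2,1), (2,0,0), (2,0,1), (2,1,0), (2,1,1), (2,2,1)}
claimed∖TSO = {(2,2,0)}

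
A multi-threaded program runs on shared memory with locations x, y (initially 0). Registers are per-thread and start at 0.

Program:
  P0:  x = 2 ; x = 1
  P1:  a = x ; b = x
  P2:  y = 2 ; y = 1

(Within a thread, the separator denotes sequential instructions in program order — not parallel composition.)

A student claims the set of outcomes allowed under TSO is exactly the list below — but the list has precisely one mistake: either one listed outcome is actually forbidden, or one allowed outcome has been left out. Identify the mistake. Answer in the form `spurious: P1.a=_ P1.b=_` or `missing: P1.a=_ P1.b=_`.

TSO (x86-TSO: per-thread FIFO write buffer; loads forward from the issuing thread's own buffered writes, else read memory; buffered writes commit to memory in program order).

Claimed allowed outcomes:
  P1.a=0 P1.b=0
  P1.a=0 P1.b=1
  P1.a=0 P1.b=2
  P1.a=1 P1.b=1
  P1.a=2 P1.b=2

missing: P1.a=2 P1.b=1

outcome vector order: (P1.a,P1.b)
[TSO] allowed = {(0,0); (0,1); (0,2); (1,1); (2,1); (2,2)}
TSO∖claimed = {(2,1)}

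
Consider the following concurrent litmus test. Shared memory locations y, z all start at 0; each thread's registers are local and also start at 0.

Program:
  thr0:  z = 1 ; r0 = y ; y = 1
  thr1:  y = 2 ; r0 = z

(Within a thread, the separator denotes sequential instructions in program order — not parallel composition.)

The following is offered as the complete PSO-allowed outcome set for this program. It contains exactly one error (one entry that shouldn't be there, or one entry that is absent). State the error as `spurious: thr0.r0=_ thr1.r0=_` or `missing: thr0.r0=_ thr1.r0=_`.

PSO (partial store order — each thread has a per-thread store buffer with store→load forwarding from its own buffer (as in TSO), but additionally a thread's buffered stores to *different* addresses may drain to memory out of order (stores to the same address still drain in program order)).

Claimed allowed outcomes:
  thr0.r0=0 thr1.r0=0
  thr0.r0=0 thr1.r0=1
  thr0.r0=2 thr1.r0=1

outcome vector order: (thr0.r0,thr1.r0)
PSO (4): <0 0> <0 1> <2 0> <2 1>
PSO∖claimed = {<2 0>}

missing: thr0.r0=2 thr1.r0=0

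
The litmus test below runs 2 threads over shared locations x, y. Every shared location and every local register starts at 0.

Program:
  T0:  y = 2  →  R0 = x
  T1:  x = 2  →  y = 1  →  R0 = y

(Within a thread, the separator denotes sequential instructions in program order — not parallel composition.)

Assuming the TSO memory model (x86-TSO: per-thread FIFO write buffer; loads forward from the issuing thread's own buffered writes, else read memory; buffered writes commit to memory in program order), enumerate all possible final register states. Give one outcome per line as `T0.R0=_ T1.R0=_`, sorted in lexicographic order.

T0.R0=0 T1.R0=1
T0.R0=0 T1.R0=2
T0.R0=2 T1.R0=1
T0.R0=2 T1.R0=2

outcome vector order: (T0.R0,T1.R0)
|TSO outcomes| = 4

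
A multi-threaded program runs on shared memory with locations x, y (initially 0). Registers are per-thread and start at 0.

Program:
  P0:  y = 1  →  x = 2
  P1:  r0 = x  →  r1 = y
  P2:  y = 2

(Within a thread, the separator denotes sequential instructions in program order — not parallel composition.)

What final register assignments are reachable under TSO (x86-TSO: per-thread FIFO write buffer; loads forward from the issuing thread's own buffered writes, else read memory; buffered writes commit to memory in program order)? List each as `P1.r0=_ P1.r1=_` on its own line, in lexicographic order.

outcome vector order: (P1.r0,P1.r1)
|TSO outcomes| = 5

P1.r0=0 P1.r1=0
P1.r0=0 P1.r1=1
P1.r0=0 P1.r1=2
P1.r0=2 P1.r1=1
P1.r0=2 P1.r1=2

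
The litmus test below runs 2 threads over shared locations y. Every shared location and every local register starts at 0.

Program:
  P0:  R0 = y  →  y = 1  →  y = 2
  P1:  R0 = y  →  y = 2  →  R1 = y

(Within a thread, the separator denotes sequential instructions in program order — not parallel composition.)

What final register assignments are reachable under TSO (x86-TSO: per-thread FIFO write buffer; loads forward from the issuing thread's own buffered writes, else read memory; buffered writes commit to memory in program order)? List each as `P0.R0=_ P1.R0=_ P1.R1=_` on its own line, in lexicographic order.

P0.R0=0 P1.R0=0 P1.R1=1
P0.R0=0 P1.R0=0 P1.R1=2
P0.R0=0 P1.R0=1 P1.R1=2
P0.R0=0 P1.R0=2 P1.R1=2
P0.R0=2 P1.R0=0 P1.R1=1
P0.R0=2 P1.R0=0 P1.R1=2

outcome vector order: (P0.R0,P1.R0,P1.R1)
|TSO outcomes| = 6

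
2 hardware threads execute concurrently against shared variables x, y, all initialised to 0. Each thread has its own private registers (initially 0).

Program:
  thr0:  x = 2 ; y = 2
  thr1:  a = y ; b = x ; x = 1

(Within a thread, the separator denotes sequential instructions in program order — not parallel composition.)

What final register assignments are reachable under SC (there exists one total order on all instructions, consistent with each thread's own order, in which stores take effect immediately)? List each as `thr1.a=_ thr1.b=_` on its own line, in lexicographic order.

thr1.a=0 thr1.b=0
thr1.a=0 thr1.b=2
thr1.a=2 thr1.b=2

outcome vector order: (thr1.a,thr1.b)
|SC outcomes| = 3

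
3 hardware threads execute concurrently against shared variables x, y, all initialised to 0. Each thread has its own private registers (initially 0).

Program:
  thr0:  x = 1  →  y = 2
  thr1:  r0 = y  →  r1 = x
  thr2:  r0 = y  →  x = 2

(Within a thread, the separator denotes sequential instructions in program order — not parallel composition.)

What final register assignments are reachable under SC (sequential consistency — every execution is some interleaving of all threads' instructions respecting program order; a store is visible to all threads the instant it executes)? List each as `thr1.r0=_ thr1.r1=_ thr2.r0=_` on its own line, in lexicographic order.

outcome vector order: (thr1.r0,thr1.r1,thr2.r0)
|SC outcomes| = 10

thr1.r0=0 thr1.r1=0 thr2.r0=0
thr1.r0=0 thr1.r1=0 thr2.r0=2
thr1.r0=0 thr1.r1=1 thr2.r0=0
thr1.r0=0 thr1.r1=1 thr2.r0=2
thr1.r0=0 thr1.r1=2 thr2.r0=0
thr1.r0=0 thr1.r1=2 thr2.r0=2
thr1.r0=2 thr1.r1=1 thr2.r0=0
thr1.r0=2 thr1.r1=1 thr2.r0=2
thr1.r0=2 thr1.r1=2 thr2.r0=0
thr1.r0=2 thr1.r1=2 thr2.r0=2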